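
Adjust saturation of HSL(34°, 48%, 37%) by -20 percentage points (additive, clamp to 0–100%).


Original S = 48%
Adjustment = -20 percentage points
New S = 48 + (-20) = 28
Clamp to [0, 100] → 28
= HSL(34°, 28%, 37%)


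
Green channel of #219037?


Color: #219037
R = 21 = 33
G = 90 = 144
B = 37 = 55
Green = 144


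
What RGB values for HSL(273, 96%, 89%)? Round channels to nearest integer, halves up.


H=273°, S=0.96, L=0.89
C = (1-|2L-1|)×S = (1-|0.78|)×0.96 = 0.2112
H' = H/60 = 273/60 ≈ 4.5500; X = C×(1-|H' mod 2 - 1|) = 0.11616
m = L - C/2 = 0.89 - 0.1056 = 0.7844
Sector ⌊H'⌋ = 4 → (R',G',B') = (0.11616, 0.0, 0.2112)
RGB = ((R'+m)×255, (G'+m)×255, (B'+m)×255) = (229.6428, 200.022, 253.878)
Round half up → RGB(230, 200, 254)


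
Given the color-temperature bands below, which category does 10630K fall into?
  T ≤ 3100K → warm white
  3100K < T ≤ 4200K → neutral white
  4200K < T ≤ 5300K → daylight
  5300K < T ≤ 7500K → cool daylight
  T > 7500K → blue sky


Temperature: 10630K
10630K > 7500K → blue sky
Classification: blue sky


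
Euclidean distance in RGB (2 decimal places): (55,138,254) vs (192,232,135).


d = √[(R₁-R₂)² + (G₁-G₂)² + (B₁-B₂)²]
d = √[(55-192)² + (138-232)² + (254-135)²]
d = √[18769 + 8836 + 14161]
d = √41766
d ≈ 204.37


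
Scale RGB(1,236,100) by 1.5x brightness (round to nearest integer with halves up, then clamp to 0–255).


Multiply each channel by 1.5, round half up, clamp to [0, 255]
R: 1×1.5 = 1.5 → round → 2
G: 236×1.5 = 354 → clamp → 255
B: 100×1.5 = 150
= RGB(2, 255, 150)


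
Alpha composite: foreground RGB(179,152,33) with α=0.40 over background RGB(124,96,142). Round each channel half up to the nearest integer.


C = α×F + (1-α)×B, with 1-α = 0.60
R: 0.40×179 + 0.60×124 = 71.60 + 74.40 = 146.00 → 146
G: 0.40×152 + 0.60×96 = 60.80 + 57.60 = 118.40 → 118
B: 0.40×33 + 0.60×142 = 13.20 + 85.20 = 98.40 → 98
= RGB(146, 118, 98)


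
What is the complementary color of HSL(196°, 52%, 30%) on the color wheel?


Complement = opposite side of color wheel = hue + 180°
H' = (196 + 180) mod 360 = 16°
S and L unchanged.
= HSL(16°, 52%, 30%)


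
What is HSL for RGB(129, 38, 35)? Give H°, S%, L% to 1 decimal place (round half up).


Normalize: R'=129/255≈0.5059, G'=38/255≈0.1490, B'=35/255≈0.1373
Max=129/255, Min=35/255, Δ=Max-Min=94/255
L = (Max+Min)/2 = (129+35)/510 = 164/510 = 0.32156… → L = 32.2%
L ≤ 0.5 → S = Δ/(Max+Min) = 94/(129+35) = 94/164 = 0.57317… → S = 57.3%
(the 1/255 factors cancel in S and H, so raw channel differences can be used)
Max is R' → H = 60 × (((G-B)/Δ) mod 6) = 60 × (((38-35)/94) mod 6)
  3/94 = 0.0319…
  H = 60 × 0.0319… = 1.914…° → H = 1.9°
= HSL(1.9°, 57.3%, 32.2%)


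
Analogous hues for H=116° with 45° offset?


Base hue: 116°
Left analog: (116 - 45) mod 360 = 71°
Right analog: (116 + 45) mod 360 = 161°
Analogous hues = 71° and 161°


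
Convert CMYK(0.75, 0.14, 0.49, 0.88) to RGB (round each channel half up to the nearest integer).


R = 255 × (1-C) × (1-K) = 255 × 0.25 × 0.12 = 7.65 → 8
G = 255 × (1-M) × (1-K) = 255 × 0.86 × 0.12 = 26.316 → 26
B = 255 × (1-Y) × (1-K) = 255 × 0.51 × 0.12 = 15.606 → 16
= RGB(8, 26, 16)


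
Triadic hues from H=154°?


Triadic: equally spaced at 120° intervals
H1 = 154°
H2 = (154 + 120) mod 360 = 274°
H3 = (154 + 240) mod 360 = 34°
Triadic = 154°, 274°, 34°


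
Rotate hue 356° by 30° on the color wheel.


New hue = (H + rotation) mod 360
New hue = (356 + 30) mod 360
= 386 mod 360
= 26°


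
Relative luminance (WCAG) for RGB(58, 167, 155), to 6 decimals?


Linearize each channel (sRGB transfer function): c = v/255; c_lin = c/12.92 if c ≤ 0.04045, else ((c+0.055)/1.055)^2.4
  R: 58/255 ≈ 0.227451 > 0.04045 → ((0.227451+0.055)/1.055)^2.4 ≈ 0.042311
  G: 167/255 ≈ 0.654902 > 0.04045 → ((0.654902+0.055)/1.055)^2.4 ≈ 0.386429
  B: 155/255 ≈ 0.607843 > 0.04045 → ((0.607843+0.055)/1.055)^2.4 ≈ 0.327778
R_lin = 0.042311, G_lin = 0.386429, B_lin = 0.327778
L = 0.2126×R + 0.7152×G + 0.0722×B
L = 0.2126×0.042311 + 0.7152×0.386429 + 0.0722×0.327778
L ≈ 0.309035


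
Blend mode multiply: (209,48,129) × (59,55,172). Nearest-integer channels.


Multiply: C = A×B/255, rounded to nearest integer
R: 209×59/255 = 12331/255 ≈ 48.357 → 48
G: 48×55/255 = 2640/255 ≈ 10.353 → 10
B: 129×172/255 = 22188/255 ≈ 87.012 → 87
= RGB(48, 10, 87)


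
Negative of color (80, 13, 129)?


Invert: (255-R, 255-G, 255-B)
R: 255-80 = 175
G: 255-13 = 242
B: 255-129 = 126
= RGB(175, 242, 126)


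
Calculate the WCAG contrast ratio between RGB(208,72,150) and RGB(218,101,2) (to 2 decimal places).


Linearize each sRGB channel c=v/255: c/12.92 if c ≤ 0.04045 else ((c+0.055)/1.055)^2.4
L = 0.2126×R_lin + 0.7152×G_lin + 0.0722×B_lin
Color 1 (208,72,150):
  R=208: 208/255≈0.8157 > 0.04045 → ((0.8157+0.055)/1.055)^2.4 ≈ 0.63076
  G=72: 72/255≈0.2824 > 0.04045 → ((0.2824+0.055)/1.055)^2.4 ≈ 0.06480
  B=150: 150/255≈0.5882 > 0.04045 → ((0.5882+0.055)/1.055)^2.4 ≈ 0.30499
  L1 = 0.2126×0.63076 + 0.7152×0.06480 + 0.0722×0.30499 ≈ 0.20247
Color 2 (218,101,2):
  R=218: 218/255≈0.8549 > 0.04045 → ((0.8549+0.055)/1.055)^2.4 ≈ 0.70110
  G=101: 101/255≈0.3961 > 0.04045 → ((0.3961+0.055)/1.055)^2.4 ≈ 0.13014
  B=2: 2/255≈0.0078 ≤ 0.04045 → 0.0078/12.92 ≈ 0.00061
  L2 = 0.2126×0.70110 + 0.7152×0.13014 + 0.0722×0.00061 ≈ 0.24217
Lighter = 0.24217, Darker = 0.20247
Ratio = (L_lighter + 0.05) / (L_darker + 0.05)
Ratio = (0.24217 + 0.05) / (0.20247 + 0.05) = 0.29217 / 0.25247 ≈ 1.1573
Ratio ≈ 1.16:1


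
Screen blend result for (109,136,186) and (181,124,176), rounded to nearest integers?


Screen: C = 255 - (255-A)×(255-B)/255, rounded to nearest integer
R: 255 - (255-109)×(255-181)/255 = 255 - 10804/255 ≈ 255 - 42.369 = 212.631 → 213
G: 255 - (255-136)×(255-124)/255 = 255 - 15589/255 ≈ 255 - 61.133 = 193.867 → 194
B: 255 - (255-186)×(255-176)/255 = 255 - 5451/255 ≈ 255 - 21.376 = 233.624 → 234
= RGB(213, 194, 234)


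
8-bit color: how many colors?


Colors = 2^bits = 2^8
= 256 colors


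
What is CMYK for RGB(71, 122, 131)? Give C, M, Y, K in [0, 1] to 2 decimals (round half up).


R'=71/255≈0.2784, G'=122/255≈0.4784, B'=131/255≈0.5137
K = 1 - max(R',G',B') = 1 - 131/255 = 124/255 = 0.48627… → 0.49
(1-R'-K)/(1-K) simplifies to (max-R)/max with max = 131:
C = (131-71)/131 = 60/131 = 0.45801… → 0.46
M = (131-122)/131 = 9/131 = 0.06870… → 0.07
Y = (131-131)/131 = 0/131 = 0 → 0.00
= CMYK(0.46, 0.07, 0.00, 0.49)


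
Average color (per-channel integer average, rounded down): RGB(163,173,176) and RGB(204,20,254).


Midpoint: each channel = ⌊(C₁+C₂)/2⌋
R: ⌊(163+204)/2⌋ = 183
G: ⌊(173+20)/2⌋ = 96
B: ⌊(176+254)/2⌋ = 215
= RGB(183, 96, 215)


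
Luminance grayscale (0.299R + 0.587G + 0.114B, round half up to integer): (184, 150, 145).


Gray = 0.299×R + 0.587×G + 0.114×B
Gray = 0.299×184 + 0.587×150 + 0.114×145
Gray = 55.016 + 88.050 + 16.530
Gray = 159.596 → round half up → 160
Gray = 160


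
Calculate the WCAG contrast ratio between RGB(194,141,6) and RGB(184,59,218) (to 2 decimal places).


Linearize each sRGB channel c=v/255: c/12.92 if c ≤ 0.04045 else ((c+0.055)/1.055)^2.4
L = 0.2126×R_lin + 0.7152×G_lin + 0.0722×B_lin
Color 1 (194,141,6):
  R=194: 194/255≈0.7608 > 0.04045 → ((0.7608+0.055)/1.055)^2.4 ≈ 0.53948
  G=141: 141/255≈0.5529 > 0.04045 → ((0.5529+0.055)/1.055)^2.4 ≈ 0.26636
  B=6: 6/255≈0.0235 ≤ 0.04045 → 0.0235/12.92 ≈ 0.00182
  L1 = 0.2126×0.53948 + 0.7152×0.26636 + 0.0722×0.00182 ≈ 0.30532
Color 2 (184,59,218):
  R=184: 184/255≈0.7216 > 0.04045 → ((0.7216+0.055)/1.055)^2.4 ≈ 0.47932
  G=59: 59/255≈0.2314 > 0.04045 → ((0.2314+0.055)/1.055)^2.4 ≈ 0.04374
  B=218: 218/255≈0.8549 > 0.04045 → ((0.8549+0.055)/1.055)^2.4 ≈ 0.70110
  L2 = 0.2126×0.47932 + 0.7152×0.04374 + 0.0722×0.70110 ≈ 0.18380
Lighter = 0.30532, Darker = 0.18380
Ratio = (L_lighter + 0.05) / (L_darker + 0.05)
Ratio = (0.30532 + 0.05) / (0.18380 + 0.05) = 0.35532 / 0.23380 ≈ 1.5198
Ratio ≈ 1.52:1


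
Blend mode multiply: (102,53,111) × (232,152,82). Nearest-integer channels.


Multiply: C = A×B/255, rounded to nearest integer
R: 102×232/255 = 23664/255 ≈ 92.800 → 93
G: 53×152/255 = 8056/255 ≈ 31.592 → 32
B: 111×82/255 = 9102/255 ≈ 35.694 → 36
= RGB(93, 32, 36)


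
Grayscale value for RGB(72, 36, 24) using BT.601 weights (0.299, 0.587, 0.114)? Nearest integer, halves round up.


Gray = 0.299×R + 0.587×G + 0.114×B
Gray = 0.299×72 + 0.587×36 + 0.114×24
Gray = 21.528 + 21.132 + 2.736
Gray = 45.396 → round half up → 45
Gray = 45


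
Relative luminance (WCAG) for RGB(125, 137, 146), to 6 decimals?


Linearize each channel (sRGB transfer function): c = v/255; c_lin = c/12.92 if c ≤ 0.04045, else ((c+0.055)/1.055)^2.4
  R: 125/255 ≈ 0.490196 > 0.04045 → ((0.490196+0.055)/1.055)^2.4 ≈ 0.205079
  G: 137/255 ≈ 0.537255 > 0.04045 → ((0.537255+0.055)/1.055)^2.4 ≈ 0.250158
  B: 146/255 ≈ 0.572549 > 0.04045 → ((0.572549+0.055)/1.055)^2.4 ≈ 0.287441
R_lin = 0.205079, G_lin = 0.250158, B_lin = 0.287441
L = 0.2126×R + 0.7152×G + 0.0722×B
L = 0.2126×0.205079 + 0.7152×0.250158 + 0.0722×0.287441
L ≈ 0.243266


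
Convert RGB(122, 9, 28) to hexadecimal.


R = 122 → 7A (hex)
G = 9 → 09 (hex)
B = 28 → 1C (hex)
Hex = #7A091C


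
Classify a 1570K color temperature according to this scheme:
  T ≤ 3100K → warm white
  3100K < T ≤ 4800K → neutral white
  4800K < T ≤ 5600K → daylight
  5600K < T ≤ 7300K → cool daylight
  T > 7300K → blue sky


Temperature: 1570K
1570K ≤ 3100K → warm white
Classification: warm white


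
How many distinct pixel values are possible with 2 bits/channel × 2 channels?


Total bits = 2 bits/channel × 2 channels = 4 bits
Distinct pixel values = 2^4
= 16 pixel values


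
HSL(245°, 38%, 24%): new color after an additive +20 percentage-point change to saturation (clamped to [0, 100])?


Original S = 38%
Adjustment = +20 percentage points
New S = 38 + (20) = 58
Clamp to [0, 100] → 58
= HSL(245°, 58%, 24%)


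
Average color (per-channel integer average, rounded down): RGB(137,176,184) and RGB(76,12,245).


Midpoint: each channel = ⌊(C₁+C₂)/2⌋
R: ⌊(137+76)/2⌋ = 106
G: ⌊(176+12)/2⌋ = 94
B: ⌊(184+245)/2⌋ = 214
= RGB(106, 94, 214)


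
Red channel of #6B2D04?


Color: #6B2D04
R = 6B = 107
G = 2D = 45
B = 04 = 4
Red = 107


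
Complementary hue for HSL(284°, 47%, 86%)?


Complement = opposite side of color wheel = hue + 180°
H' = (284 + 180) mod 360 = 104°
S and L unchanged.
= HSL(104°, 47%, 86%)


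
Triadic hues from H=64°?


Triadic: equally spaced at 120° intervals
H1 = 64°
H2 = (64 + 120) mod 360 = 184°
H3 = (64 + 240) mod 360 = 304°
Triadic = 64°, 184°, 304°


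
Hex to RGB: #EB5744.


EB → 235 (R)
57 → 87 (G)
44 → 68 (B)
= RGB(235, 87, 68)


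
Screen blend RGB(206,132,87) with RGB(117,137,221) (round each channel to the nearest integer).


Screen: C = 255 - (255-A)×(255-B)/255, rounded to nearest integer
R: 255 - (255-206)×(255-117)/255 = 255 - 6762/255 ≈ 255 - 26.518 = 228.482 → 228
G: 255 - (255-132)×(255-137)/255 = 255 - 14514/255 ≈ 255 - 56.918 = 198.082 → 198
B: 255 - (255-87)×(255-221)/255 = 255 - 5712/255 ≈ 255 - 22.400 = 232.600 → 233
= RGB(228, 198, 233)


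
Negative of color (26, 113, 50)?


Invert: (255-R, 255-G, 255-B)
R: 255-26 = 229
G: 255-113 = 142
B: 255-50 = 205
= RGB(229, 142, 205)


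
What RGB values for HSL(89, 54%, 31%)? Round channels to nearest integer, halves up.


H=89°, S=0.54, L=0.31
C = (1-|2L-1|)×S = (1-|-0.38|)×0.54 = 0.3348
H' = H/60 = 89/60 ≈ 1.4833; X = C×(1-|H' mod 2 - 1|) = 0.17298
m = L - C/2 = 0.31 - 0.1674 = 0.1426
Sector ⌊H'⌋ = 1 → (R',G',B') = (0.17298, 0.3348, 0.0)
RGB = ((R'+m)×255, (G'+m)×255, (B'+m)×255) = (80.4729, 121.737, 36.363)
Round half up → RGB(80, 122, 36)


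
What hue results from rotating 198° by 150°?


New hue = (H + rotation) mod 360
New hue = (198 + 150) mod 360
= 348 mod 360
= 348°


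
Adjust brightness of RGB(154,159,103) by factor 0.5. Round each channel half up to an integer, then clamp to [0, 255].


Multiply each channel by 0.5, round half up, clamp to [0, 255]
R: 154×0.5 = 77
G: 159×0.5 = 79.5 → round → 80
B: 103×0.5 = 51.5 → round → 52
= RGB(77, 80, 52)


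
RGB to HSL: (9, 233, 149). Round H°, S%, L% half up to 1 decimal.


Normalize: R'=9/255≈0.0353, G'=233/255≈0.9137, B'=149/255≈0.5843
Max=233/255, Min=9/255, Δ=Max-Min=224/255
L = (Max+Min)/2 = (233+9)/510 = 242/510 = 0.47450… → L = 47.5%
L ≤ 0.5 → S = Δ/(Max+Min) = 224/(233+9) = 224/242 = 0.92561… → S = 92.6%
(the 1/255 factors cancel in S and H, so raw channel differences can be used)
Max is G' → H = 60 × ((B-R)/Δ + 2) = 60 × ((149-9)/224 + 2)
  140/224 + 2 = 0.625 + 2 = 2.625
  H = 60 × 2.625 = 157.5° → H = 157.5°
= HSL(157.5°, 92.6%, 47.5%)


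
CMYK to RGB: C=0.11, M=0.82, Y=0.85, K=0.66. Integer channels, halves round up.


R = 255 × (1-C) × (1-K) = 255 × 0.89 × 0.34 = 77.163 → 77
G = 255 × (1-M) × (1-K) = 255 × 0.18 × 0.34 = 15.606 → 16
B = 255 × (1-Y) × (1-K) = 255 × 0.15 × 0.34 = 13.005 → 13
= RGB(77, 16, 13)


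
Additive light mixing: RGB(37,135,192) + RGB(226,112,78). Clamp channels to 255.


Additive: each channel = min(255, C₁+C₂)
R: 37+226 = 263 → 255
G: 135+112 = 247 → 247
B: 192+78 = 270 → 255
= RGB(255, 247, 255)


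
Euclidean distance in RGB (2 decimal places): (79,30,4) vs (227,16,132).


d = √[(R₁-R₂)² + (G₁-G₂)² + (B₁-B₂)²]
d = √[(79-227)² + (30-16)² + (4-132)²]
d = √[21904 + 196 + 16384]
d = √38484
d ≈ 196.17


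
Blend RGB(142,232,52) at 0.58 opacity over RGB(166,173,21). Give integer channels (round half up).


C = α×F + (1-α)×B, with 1-α = 0.42
R: 0.58×142 + 0.42×166 = 82.36 + 69.72 = 152.08 → 152
G: 0.58×232 + 0.42×173 = 134.56 + 72.66 = 207.22 → 207
B: 0.58×52 + 0.42×21 = 30.16 + 8.82 = 38.98 → 39
= RGB(152, 207, 39)


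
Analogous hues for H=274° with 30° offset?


Base hue: 274°
Left analog: (274 - 30) mod 360 = 244°
Right analog: (274 + 30) mod 360 = 304°
Analogous hues = 244° and 304°


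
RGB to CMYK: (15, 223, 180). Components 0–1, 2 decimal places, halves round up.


R'=15/255≈0.0588, G'=223/255≈0.8745, B'=180/255≈0.7059
K = 1 - max(R',G',B') = 1 - 223/255 = 32/255 = 0.12549… → 0.13
(1-R'-K)/(1-K) simplifies to (max-R)/max with max = 223:
C = (223-15)/223 = 208/223 = 0.93273… → 0.93
M = (223-223)/223 = 0/223 = 0 → 0.00
Y = (223-180)/223 = 43/223 = 0.19282… → 0.19
= CMYK(0.93, 0.00, 0.19, 0.13)


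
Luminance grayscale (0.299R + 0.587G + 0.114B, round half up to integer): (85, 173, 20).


Gray = 0.299×R + 0.587×G + 0.114×B
Gray = 0.299×85 + 0.587×173 + 0.114×20
Gray = 25.415 + 101.551 + 2.280
Gray = 129.246 → round half up → 129
Gray = 129


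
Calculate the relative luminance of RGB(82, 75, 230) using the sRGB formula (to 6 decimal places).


Linearize each channel (sRGB transfer function): c = v/255; c_lin = c/12.92 if c ≤ 0.04045, else ((c+0.055)/1.055)^2.4
  R: 82/255 ≈ 0.321569 > 0.04045 → ((0.321569+0.055)/1.055)^2.4 ≈ 0.084376
  G: 75/255 ≈ 0.294118 > 0.04045 → ((0.294118+0.055)/1.055)^2.4 ≈ 0.070360
  B: 230/255 ≈ 0.901961 > 0.04045 → ((0.901961+0.055)/1.055)^2.4 ≈ 0.791298
R_lin = 0.084376, G_lin = 0.070360, B_lin = 0.791298
L = 0.2126×R + 0.7152×G + 0.0722×B
L = 0.2126×0.084376 + 0.7152×0.070360 + 0.0722×0.791298
L ≈ 0.125392


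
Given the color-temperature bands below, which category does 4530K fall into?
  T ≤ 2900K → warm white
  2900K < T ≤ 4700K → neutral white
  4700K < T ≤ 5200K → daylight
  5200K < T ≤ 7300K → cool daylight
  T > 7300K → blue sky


Temperature: 4530K
2900K < 4530K ≤ 4700K → neutral white
Classification: neutral white


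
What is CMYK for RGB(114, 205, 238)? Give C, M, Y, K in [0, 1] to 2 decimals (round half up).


R'=114/255≈0.4471, G'=205/255≈0.8039, B'=238/255≈0.9333
K = 1 - max(R',G',B') = 1 - 238/255 = 17/255 = 0.06666… → 0.07
(1-R'-K)/(1-K) simplifies to (max-R)/max with max = 238:
C = (238-114)/238 = 124/238 = 0.52100… → 0.52
M = (238-205)/238 = 33/238 = 0.13865… → 0.14
Y = (238-238)/238 = 0/238 = 0 → 0.00
= CMYK(0.52, 0.14, 0.00, 0.07)


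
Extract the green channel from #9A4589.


Color: #9A4589
R = 9A = 154
G = 45 = 69
B = 89 = 137
Green = 69


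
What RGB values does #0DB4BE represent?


0D → 13 (R)
B4 → 180 (G)
BE → 190 (B)
= RGB(13, 180, 190)


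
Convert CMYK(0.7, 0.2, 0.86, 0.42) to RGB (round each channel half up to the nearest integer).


R = 255 × (1-C) × (1-K) = 255 × 0.30 × 0.58 = 44.37 → 44
G = 255 × (1-M) × (1-K) = 255 × 0.80 × 0.58 = 118.32 → 118
B = 255 × (1-Y) × (1-K) = 255 × 0.14 × 0.58 = 20.706 → 21
= RGB(44, 118, 21)


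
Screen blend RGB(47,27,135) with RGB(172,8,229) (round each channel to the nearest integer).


Screen: C = 255 - (255-A)×(255-B)/255, rounded to nearest integer
R: 255 - (255-47)×(255-172)/255 = 255 - 17264/255 ≈ 255 - 67.702 = 187.298 → 187
G: 255 - (255-27)×(255-8)/255 = 255 - 56316/255 ≈ 255 - 220.847 = 34.153 → 34
B: 255 - (255-135)×(255-229)/255 = 255 - 3120/255 ≈ 255 - 12.235 = 242.765 → 243
= RGB(187, 34, 243)


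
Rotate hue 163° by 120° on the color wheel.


New hue = (H + rotation) mod 360
New hue = (163 + 120) mod 360
= 283 mod 360
= 283°


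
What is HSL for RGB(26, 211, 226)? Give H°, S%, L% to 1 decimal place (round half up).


Normalize: R'=26/255≈0.1020, G'=211/255≈0.8275, B'=226/255≈0.8863
Max=226/255, Min=26/255, Δ=Max-Min=200/255
L = (Max+Min)/2 = (226+26)/510 = 252/510 = 0.49411… → L = 49.4%
L ≤ 0.5 → S = Δ/(Max+Min) = 200/(226+26) = 200/252 = 0.79365… → S = 79.4%
(the 1/255 factors cancel in S and H, so raw channel differences can be used)
Max is B' → H = 60 × ((R-G)/Δ + 4) = 60 × ((26-211)/200 + 4)
  -185/200 + 4 = -0.925 + 4 = 3.075
  H = 60 × 3.075 = 184.5° → H = 184.5°
= HSL(184.5°, 79.4%, 49.4%)


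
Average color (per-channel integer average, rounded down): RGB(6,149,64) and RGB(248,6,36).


Midpoint: each channel = ⌊(C₁+C₂)/2⌋
R: ⌊(6+248)/2⌋ = 127
G: ⌊(149+6)/2⌋ = 77
B: ⌊(64+36)/2⌋ = 50
= RGB(127, 77, 50)


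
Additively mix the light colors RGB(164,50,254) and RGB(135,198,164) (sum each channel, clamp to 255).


Additive: each channel = min(255, C₁+C₂)
R: 164+135 = 299 → 255
G: 50+198 = 248 → 248
B: 254+164 = 418 → 255
= RGB(255, 248, 255)


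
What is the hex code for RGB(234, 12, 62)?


R = 234 → EA (hex)
G = 12 → 0C (hex)
B = 62 → 3E (hex)
Hex = #EA0C3E


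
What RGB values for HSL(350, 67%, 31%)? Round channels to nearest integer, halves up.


H=350°, S=0.67, L=0.31
C = (1-|2L-1|)×S = (1-|-0.38|)×0.67 = 0.4154
H' = H/60 = 350/60 ≈ 5.8333; X = C×(1-|H' mod 2 - 1|) ≈ 0.0692
m = L - C/2 = 0.31 - 0.2077 = 0.1023
Sector ⌊H'⌋ = 5 → (R',G',B') = (0.4154, 0.0, ≈0.0692)
RGB = ((R'+m)×255, (G'+m)×255, (B'+m)×255) = (132.0135, 26.0865, 43.741)
Round half up → RGB(132, 26, 44)


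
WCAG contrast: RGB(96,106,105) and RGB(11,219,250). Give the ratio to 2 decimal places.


Linearize each sRGB channel c=v/255: c/12.92 if c ≤ 0.04045 else ((c+0.055)/1.055)^2.4
L = 0.2126×R_lin + 0.7152×G_lin + 0.0722×B_lin
Color 1 (96,106,105):
  R=96: 96/255≈0.3765 > 0.04045 → ((0.3765+0.055)/1.055)^2.4 ≈ 0.11697
  G=106: 106/255≈0.4157 > 0.04045 → ((0.4157+0.055)/1.055)^2.4 ≈ 0.14413
  B=105: 105/255≈0.4118 > 0.04045 → ((0.4118+0.055)/1.055)^2.4 ≈ 0.14126
  L1 = 0.2126×0.11697 + 0.7152×0.14413 + 0.0722×0.14126 ≈ 0.13815
Color 2 (11,219,250):
  R=11: 11/255≈0.0431 > 0.04045 → ((0.0431+0.055)/1.055)^2.4 ≈ 0.00335
  G=219: 219/255≈0.8588 > 0.04045 → ((0.8588+0.055)/1.055)^2.4 ≈ 0.70838
  B=250: 250/255≈0.9804 > 0.04045 → ((0.9804+0.055)/1.055)^2.4 ≈ 0.95597
  L2 = 0.2126×0.00335 + 0.7152×0.70838 + 0.0722×0.95597 ≈ 0.57636
Lighter = 0.57636, Darker = 0.13815
Ratio = (L_lighter + 0.05) / (L_darker + 0.05)
Ratio = (0.57636 + 0.05) / (0.13815 + 0.05) = 0.62636 / 0.18815 ≈ 3.3291
Ratio ≈ 3.33:1


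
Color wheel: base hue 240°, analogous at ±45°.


Base hue: 240°
Left analog: (240 - 45) mod 360 = 195°
Right analog: (240 + 45) mod 360 = 285°
Analogous hues = 195° and 285°


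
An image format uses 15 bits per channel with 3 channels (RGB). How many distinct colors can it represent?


Total bits = 15 bits/channel × 3 channels = 45 bits
Distinct colors = 2^45
= 35,184,372,088,832 colors


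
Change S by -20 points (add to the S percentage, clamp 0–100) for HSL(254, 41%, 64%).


Original S = 41%
Adjustment = -20 percentage points
New S = 41 + (-20) = 21
Clamp to [0, 100] → 21
= HSL(254°, 21%, 64%)


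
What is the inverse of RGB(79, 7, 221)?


Invert: (255-R, 255-G, 255-B)
R: 255-79 = 176
G: 255-7 = 248
B: 255-221 = 34
= RGB(176, 248, 34)


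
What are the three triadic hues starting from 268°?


Triadic: equally spaced at 120° intervals
H1 = 268°
H2 = (268 + 120) mod 360 = 28°
H3 = (268 + 240) mod 360 = 148°
Triadic = 268°, 28°, 148°


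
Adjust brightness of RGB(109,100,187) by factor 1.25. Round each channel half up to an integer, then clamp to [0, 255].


Multiply each channel by 1.25, round half up, clamp to [0, 255]
R: 109×1.25 = 136.25 → round → 136
G: 100×1.25 = 125
B: 187×1.25 = 233.75 → round → 234
= RGB(136, 125, 234)


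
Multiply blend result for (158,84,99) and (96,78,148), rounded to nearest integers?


Multiply: C = A×B/255, rounded to nearest integer
R: 158×96/255 = 15168/255 ≈ 59.482 → 59
G: 84×78/255 = 6552/255 ≈ 25.694 → 26
B: 99×148/255 = 14652/255 ≈ 57.459 → 57
= RGB(59, 26, 57)


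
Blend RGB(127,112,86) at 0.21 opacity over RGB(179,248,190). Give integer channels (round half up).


C = α×F + (1-α)×B, with 1-α = 0.79
R: 0.21×127 + 0.79×179 = 26.67 + 141.41 = 168.08 → 168
G: 0.21×112 + 0.79×248 = 23.52 + 195.92 = 219.44 → 219
B: 0.21×86 + 0.79×190 = 18.06 + 150.10 = 168.16 → 168
= RGB(168, 219, 168)


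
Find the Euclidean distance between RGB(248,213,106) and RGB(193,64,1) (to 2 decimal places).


d = √[(R₁-R₂)² + (G₁-G₂)² + (B₁-B₂)²]
d = √[(248-193)² + (213-64)² + (106-1)²]
d = √[3025 + 22201 + 11025]
d = √36251
d ≈ 190.40


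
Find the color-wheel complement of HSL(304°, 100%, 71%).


Complement = opposite side of color wheel = hue + 180°
H' = (304 + 180) mod 360 = 124°
S and L unchanged.
= HSL(124°, 100%, 71%)


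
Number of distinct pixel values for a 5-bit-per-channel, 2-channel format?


Total bits = 5 bits/channel × 2 channels = 10 bits
Distinct pixel values = 2^10
= 1,024 pixel values


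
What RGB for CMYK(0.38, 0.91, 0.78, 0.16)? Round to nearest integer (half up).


R = 255 × (1-C) × (1-K) = 255 × 0.62 × 0.84 = 132.804 → 133
G = 255 × (1-M) × (1-K) = 255 × 0.09 × 0.84 = 19.278 → 19
B = 255 × (1-Y) × (1-K) = 255 × 0.22 × 0.84 = 47.124 → 47
= RGB(133, 19, 47)


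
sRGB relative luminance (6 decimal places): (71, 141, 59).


Linearize each channel (sRGB transfer function): c = v/255; c_lin = c/12.92 if c ≤ 0.04045, else ((c+0.055)/1.055)^2.4
  R: 71/255 ≈ 0.278431 > 0.04045 → ((0.278431+0.055)/1.055)^2.4 ≈ 0.063010
  G: 141/255 ≈ 0.552941 > 0.04045 → ((0.552941+0.055)/1.055)^2.4 ≈ 0.266356
  B: 59/255 ≈ 0.231373 > 0.04045 → ((0.231373+0.055)/1.055)^2.4 ≈ 0.043735
R_lin = 0.063010, G_lin = 0.266356, B_lin = 0.043735
L = 0.2126×R + 0.7152×G + 0.0722×B
L = 0.2126×0.063010 + 0.7152×0.266356 + 0.0722×0.043735
L ≈ 0.207051


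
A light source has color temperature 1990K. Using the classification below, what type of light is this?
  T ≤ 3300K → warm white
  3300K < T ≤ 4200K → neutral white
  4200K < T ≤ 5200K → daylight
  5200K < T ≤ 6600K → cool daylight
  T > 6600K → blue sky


Temperature: 1990K
1990K ≤ 3300K → warm white
Classification: warm white


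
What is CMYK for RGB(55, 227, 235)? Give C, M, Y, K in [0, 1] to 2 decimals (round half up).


R'=55/255≈0.2157, G'=227/255≈0.8902, B'=235/255≈0.9216
K = 1 - max(R',G',B') = 1 - 235/255 = 20/255 = 0.07843… → 0.08
(1-R'-K)/(1-K) simplifies to (max-R)/max with max = 235:
C = (235-55)/235 = 180/235 = 0.76595… → 0.77
M = (235-227)/235 = 8/235 = 0.03404… → 0.03
Y = (235-235)/235 = 0/235 = 0 → 0.00
= CMYK(0.77, 0.03, 0.00, 0.08)


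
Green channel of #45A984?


Color: #45A984
R = 45 = 69
G = A9 = 169
B = 84 = 132
Green = 169


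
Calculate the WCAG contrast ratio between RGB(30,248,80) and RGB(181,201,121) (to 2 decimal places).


Linearize each sRGB channel c=v/255: c/12.92 if c ≤ 0.04045 else ((c+0.055)/1.055)^2.4
L = 0.2126×R_lin + 0.7152×G_lin + 0.0722×B_lin
Color 1 (30,248,80):
  R=30: 30/255≈0.1176 > 0.04045 → ((0.1176+0.055)/1.055)^2.4 ≈ 0.01298
  G=248: 248/255≈0.9725 > 0.04045 → ((0.9725+0.055)/1.055)^2.4 ≈ 0.93869
  B=80: 80/255≈0.3137 > 0.04045 → ((0.3137+0.055)/1.055)^2.4 ≈ 0.08022
  L1 = 0.2126×0.01298 + 0.7152×0.93869 + 0.0722×0.08022 ≈ 0.67990
Color 2 (181,201,121):
  R=181: 181/255≈0.7098 > 0.04045 → ((0.7098+0.055)/1.055)^2.4 ≈ 0.46208
  G=201: 201/255≈0.7882 > 0.04045 → ((0.7882+0.055)/1.055)^2.4 ≈ 0.58408
  B=121: 121/255≈0.4745 > 0.04045 → ((0.4745+0.055)/1.055)^2.4 ≈ 0.19120
  L2 = 0.2126×0.46208 + 0.7152×0.58408 + 0.0722×0.19120 ≈ 0.52978
Lighter = 0.67990, Darker = 0.52978
Ratio = (L_lighter + 0.05) / (L_darker + 0.05)
Ratio = (0.67990 + 0.05) / (0.52978 + 0.05) = 0.72990 / 0.57978 ≈ 1.2589
Ratio ≈ 1.26:1


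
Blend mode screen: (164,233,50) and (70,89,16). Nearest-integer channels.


Screen: C = 255 - (255-A)×(255-B)/255, rounded to nearest integer
R: 255 - (255-164)×(255-70)/255 = 255 - 16835/255 ≈ 255 - 66.020 = 188.980 → 189
G: 255 - (255-233)×(255-89)/255 = 255 - 3652/255 ≈ 255 - 14.322 = 240.678 → 241
B: 255 - (255-50)×(255-16)/255 = 255 - 48995/255 ≈ 255 - 192.137 = 62.863 → 63
= RGB(189, 241, 63)


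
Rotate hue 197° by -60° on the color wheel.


New hue = (H + rotation) mod 360
New hue = (197 -60) mod 360
= 137 mod 360
= 137°


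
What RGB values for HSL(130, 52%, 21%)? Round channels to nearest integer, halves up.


H=130°, S=0.52, L=0.21
C = (1-|2L-1|)×S = (1-|-0.58|)×0.52 = 0.2184
H' = H/60 = 130/60 ≈ 2.1667; X = C×(1-|H' mod 2 - 1|) = 0.0364
m = L - C/2 = 0.21 - 0.1092 = 0.1008
Sector ⌊H'⌋ = 2 → (R',G',B') = (0.0, 0.2184, 0.0364)
RGB = ((R'+m)×255, (G'+m)×255, (B'+m)×255) = (25.704, 81.396, 34.986)
Round half up → RGB(26, 81, 35)


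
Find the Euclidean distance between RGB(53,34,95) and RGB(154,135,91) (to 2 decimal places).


d = √[(R₁-R₂)² + (G₁-G₂)² + (B₁-B₂)²]
d = √[(53-154)² + (34-135)² + (95-91)²]
d = √[10201 + 10201 + 16]
d = √20418
d ≈ 142.89


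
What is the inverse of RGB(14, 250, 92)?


Invert: (255-R, 255-G, 255-B)
R: 255-14 = 241
G: 255-250 = 5
B: 255-92 = 163
= RGB(241, 5, 163)


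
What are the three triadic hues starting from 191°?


Triadic: equally spaced at 120° intervals
H1 = 191°
H2 = (191 + 120) mod 360 = 311°
H3 = (191 + 240) mod 360 = 71°
Triadic = 191°, 311°, 71°


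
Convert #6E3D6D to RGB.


6E → 110 (R)
3D → 61 (G)
6D → 109 (B)
= RGB(110, 61, 109)


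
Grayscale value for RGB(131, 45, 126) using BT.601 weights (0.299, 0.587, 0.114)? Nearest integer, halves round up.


Gray = 0.299×R + 0.587×G + 0.114×B
Gray = 0.299×131 + 0.587×45 + 0.114×126
Gray = 39.169 + 26.415 + 14.364
Gray = 79.948 → round half up → 80
Gray = 80


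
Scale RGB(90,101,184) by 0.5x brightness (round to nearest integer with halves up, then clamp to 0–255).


Multiply each channel by 0.5, round half up, clamp to [0, 255]
R: 90×0.5 = 45
G: 101×0.5 = 50.5 → round → 51
B: 184×0.5 = 92
= RGB(45, 51, 92)


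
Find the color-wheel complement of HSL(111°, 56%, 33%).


Complement = opposite side of color wheel = hue + 180°
H' = (111 + 180) mod 360 = 291°
S and L unchanged.
= HSL(291°, 56%, 33%)


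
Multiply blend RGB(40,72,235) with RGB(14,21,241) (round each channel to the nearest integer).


Multiply: C = A×B/255, rounded to nearest integer
R: 40×14/255 = 560/255 ≈ 2.196 → 2
G: 72×21/255 = 1512/255 ≈ 5.929 → 6
B: 235×241/255 = 56635/255 ≈ 222.098 → 222
= RGB(2, 6, 222)


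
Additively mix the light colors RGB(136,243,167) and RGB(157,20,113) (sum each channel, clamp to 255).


Additive: each channel = min(255, C₁+C₂)
R: 136+157 = 293 → 255
G: 243+20 = 263 → 255
B: 167+113 = 280 → 255
= RGB(255, 255, 255)


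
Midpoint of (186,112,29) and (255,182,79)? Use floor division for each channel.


Midpoint: each channel = ⌊(C₁+C₂)/2⌋
R: ⌊(186+255)/2⌋ = 220
G: ⌊(112+182)/2⌋ = 147
B: ⌊(29+79)/2⌋ = 54
= RGB(220, 147, 54)


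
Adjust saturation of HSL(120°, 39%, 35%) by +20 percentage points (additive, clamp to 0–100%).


Original S = 39%
Adjustment = +20 percentage points
New S = 39 + (20) = 59
Clamp to [0, 100] → 59
= HSL(120°, 59%, 35%)


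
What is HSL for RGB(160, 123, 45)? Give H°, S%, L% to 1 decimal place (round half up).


Normalize: R'=160/255≈0.6275, G'=123/255≈0.4824, B'=45/255≈0.1765
Max=160/255, Min=45/255, Δ=Max-Min=115/255
L = (Max+Min)/2 = (160+45)/510 = 205/510 = 0.40196… → L = 40.2%
L ≤ 0.5 → S = Δ/(Max+Min) = 115/(160+45) = 115/205 = 0.56097… → S = 56.1%
(the 1/255 factors cancel in S and H, so raw channel differences can be used)
Max is R' → H = 60 × (((G-B)/Δ) mod 6) = 60 × (((123-45)/115) mod 6)
  78/115 = 0.6782…
  H = 60 × 0.6782… = 40.695…° → H = 40.7°
= HSL(40.7°, 56.1%, 40.2%)


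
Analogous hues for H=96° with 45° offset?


Base hue: 96°
Left analog: (96 - 45) mod 360 = 51°
Right analog: (96 + 45) mod 360 = 141°
Analogous hues = 51° and 141°


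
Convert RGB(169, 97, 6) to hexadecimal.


R = 169 → A9 (hex)
G = 97 → 61 (hex)
B = 6 → 06 (hex)
Hex = #A96106


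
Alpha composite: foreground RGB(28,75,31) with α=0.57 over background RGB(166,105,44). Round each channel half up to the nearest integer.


C = α×F + (1-α)×B, with 1-α = 0.43
R: 0.57×28 + 0.43×166 = 15.96 + 71.38 = 87.34 → 87
G: 0.57×75 + 0.43×105 = 42.75 + 45.15 = 87.90 → 88
B: 0.57×31 + 0.43×44 = 17.67 + 18.92 = 36.59 → 37
= RGB(87, 88, 37)


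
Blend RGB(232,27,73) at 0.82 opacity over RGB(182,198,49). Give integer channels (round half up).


C = α×F + (1-α)×B, with 1-α = 0.18
R: 0.82×232 + 0.18×182 = 190.24 + 32.76 = 223.00 → 223
G: 0.82×27 + 0.18×198 = 22.14 + 35.64 = 57.78 → 58
B: 0.82×73 + 0.18×49 = 59.86 + 8.82 = 68.68 → 69
= RGB(223, 58, 69)


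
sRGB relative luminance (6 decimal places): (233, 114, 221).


Linearize each channel (sRGB transfer function): c = v/255; c_lin = c/12.92 if c ≤ 0.04045, else ((c+0.055)/1.055)^2.4
  R: 233/255 ≈ 0.913725 > 0.04045 → ((0.913725+0.055)/1.055)^2.4 ≈ 0.814847
  G: 114/255 ≈ 0.447059 > 0.04045 → ((0.447059+0.055)/1.055)^2.4 ≈ 0.168269
  B: 221/255 ≈ 0.866667 > 0.04045 → ((0.866667+0.055)/1.055)^2.4 ≈ 0.723055
R_lin = 0.814847, G_lin = 0.168269, B_lin = 0.723055
L = 0.2126×R + 0.7152×G + 0.0722×B
L = 0.2126×0.814847 + 0.7152×0.168269 + 0.0722×0.723055
L ≈ 0.345787


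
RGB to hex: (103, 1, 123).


R = 103 → 67 (hex)
G = 1 → 01 (hex)
B = 123 → 7B (hex)
Hex = #67017B


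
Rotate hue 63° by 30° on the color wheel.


New hue = (H + rotation) mod 360
New hue = (63 + 30) mod 360
= 93 mod 360
= 93°


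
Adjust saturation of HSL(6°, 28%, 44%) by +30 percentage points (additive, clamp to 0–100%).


Original S = 28%
Adjustment = +30 percentage points
New S = 28 + (30) = 58
Clamp to [0, 100] → 58
= HSL(6°, 58%, 44%)


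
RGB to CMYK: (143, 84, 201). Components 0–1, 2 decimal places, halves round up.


R'=143/255≈0.5608, G'=84/255≈0.3294, B'=201/255≈0.7882
K = 1 - max(R',G',B') = 1 - 201/255 = 54/255 = 0.21176… → 0.21
(1-R'-K)/(1-K) simplifies to (max-R)/max with max = 201:
C = (201-143)/201 = 58/201 = 0.28855… → 0.29
M = (201-84)/201 = 117/201 = 0.58208… → 0.58
Y = (201-201)/201 = 0/201 = 0 → 0.00
= CMYK(0.29, 0.58, 0.00, 0.21)


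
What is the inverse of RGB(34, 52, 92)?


Invert: (255-R, 255-G, 255-B)
R: 255-34 = 221
G: 255-52 = 203
B: 255-92 = 163
= RGB(221, 203, 163)


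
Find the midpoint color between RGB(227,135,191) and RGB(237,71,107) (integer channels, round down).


Midpoint: each channel = ⌊(C₁+C₂)/2⌋
R: ⌊(227+237)/2⌋ = 232
G: ⌊(135+71)/2⌋ = 103
B: ⌊(191+107)/2⌋ = 149
= RGB(232, 103, 149)


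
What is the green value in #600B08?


Color: #600B08
R = 60 = 96
G = 0B = 11
B = 08 = 8
Green = 11


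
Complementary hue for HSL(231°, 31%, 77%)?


Complement = opposite side of color wheel = hue + 180°
H' = (231 + 180) mod 360 = 51°
S and L unchanged.
= HSL(51°, 31%, 77%)


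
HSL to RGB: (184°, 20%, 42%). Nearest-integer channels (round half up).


H=184°, S=0.20, L=0.42
C = (1-|2L-1|)×S = (1-|-0.16|)×0.20 = 0.168
H' = H/60 = 184/60 ≈ 3.0667; X = C×(1-|H' mod 2 - 1|) = 0.1568
m = L - C/2 = 0.42 - 0.084 = 0.336
Sector ⌊H'⌋ = 3 → (R',G',B') = (0.0, 0.1568, 0.168)
RGB = ((R'+m)×255, (G'+m)×255, (B'+m)×255) = (85.68, 125.664, 128.52)
Round half up → RGB(86, 126, 129)


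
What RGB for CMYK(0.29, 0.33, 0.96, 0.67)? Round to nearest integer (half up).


R = 255 × (1-C) × (1-K) = 255 × 0.71 × 0.33 = 59.7465 → 60
G = 255 × (1-M) × (1-K) = 255 × 0.67 × 0.33 = 56.3805 → 56
B = 255 × (1-Y) × (1-K) = 255 × 0.04 × 0.33 = 3.366 → 3
= RGB(60, 56, 3)


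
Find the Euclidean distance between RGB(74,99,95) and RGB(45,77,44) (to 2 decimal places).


d = √[(R₁-R₂)² + (G₁-G₂)² + (B₁-B₂)²]
d = √[(74-45)² + (99-77)² + (95-44)²]
d = √[841 + 484 + 2601]
d = √3926
d ≈ 62.66


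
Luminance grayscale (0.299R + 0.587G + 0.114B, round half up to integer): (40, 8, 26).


Gray = 0.299×R + 0.587×G + 0.114×B
Gray = 0.299×40 + 0.587×8 + 0.114×26
Gray = 11.960 + 4.696 + 2.964
Gray = 19.620 → round half up → 20
Gray = 20


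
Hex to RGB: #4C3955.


4C → 76 (R)
39 → 57 (G)
55 → 85 (B)
= RGB(76, 57, 85)


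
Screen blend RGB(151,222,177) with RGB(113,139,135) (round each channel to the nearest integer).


Screen: C = 255 - (255-A)×(255-B)/255, rounded to nearest integer
R: 255 - (255-151)×(255-113)/255 = 255 - 14768/255 ≈ 255 - 57.914 = 197.086 → 197
G: 255 - (255-222)×(255-139)/255 = 255 - 3828/255 ≈ 255 - 15.012 = 239.988 → 240
B: 255 - (255-177)×(255-135)/255 = 255 - 9360/255 ≈ 255 - 36.706 = 218.294 → 218
= RGB(197, 240, 218)


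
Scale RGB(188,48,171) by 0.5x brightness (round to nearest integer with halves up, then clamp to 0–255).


Multiply each channel by 0.5, round half up, clamp to [0, 255]
R: 188×0.5 = 94
G: 48×0.5 = 24
B: 171×0.5 = 85.5 → round → 86
= RGB(94, 24, 86)


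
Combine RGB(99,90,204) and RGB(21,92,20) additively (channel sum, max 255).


Additive: each channel = min(255, C₁+C₂)
R: 99+21 = 120 → 120
G: 90+92 = 182 → 182
B: 204+20 = 224 → 224
= RGB(120, 182, 224)


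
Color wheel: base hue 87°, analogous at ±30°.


Base hue: 87°
Left analog: (87 - 30) mod 360 = 57°
Right analog: (87 + 30) mod 360 = 117°
Analogous hues = 57° and 117°


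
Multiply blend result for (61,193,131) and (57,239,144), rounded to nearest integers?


Multiply: C = A×B/255, rounded to nearest integer
R: 61×57/255 = 3477/255 ≈ 13.635 → 14
G: 193×239/255 = 46127/255 ≈ 180.890 → 181
B: 131×144/255 = 18864/255 ≈ 73.976 → 74
= RGB(14, 181, 74)


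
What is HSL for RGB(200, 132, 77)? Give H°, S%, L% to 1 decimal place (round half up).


Normalize: R'=200/255≈0.7843, G'=132/255≈0.5176, B'=77/255≈0.3020
Max=200/255, Min=77/255, Δ=Max-Min=123/255
L = (Max+Min)/2 = (200+77)/510 = 277/510 = 0.54313… → L = 54.3%
L > 0.5 → S = Δ/(2-Max-Min) = 123/(510-200-77) = 123/233 = 0.52789… → S = 52.8%
(the 1/255 factors cancel in S and H, so raw channel differences can be used)
Max is R' → H = 60 × (((G-B)/Δ) mod 6) = 60 × (((132-77)/123) mod 6)
  55/123 = 0.4471…
  H = 60 × 0.4471… = 26.829…° → H = 26.8°
= HSL(26.8°, 52.8%, 54.3%)


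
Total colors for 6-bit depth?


Colors = 2^bits = 2^6
= 64 colors


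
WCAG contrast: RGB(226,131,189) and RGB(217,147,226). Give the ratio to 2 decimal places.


Linearize each sRGB channel c=v/255: c/12.92 if c ≤ 0.04045 else ((c+0.055)/1.055)^2.4
L = 0.2126×R_lin + 0.7152×G_lin + 0.0722×B_lin
Color 1 (226,131,189):
  R=226: 226/255≈0.8863 > 0.04045 → ((0.8863+0.055)/1.055)^2.4 ≈ 0.76052
  G=131: 131/255≈0.5137 > 0.04045 → ((0.5137+0.055)/1.055)^2.4 ≈ 0.22697
  B=189: 189/255≈0.7412 > 0.04045 → ((0.7412+0.055)/1.055)^2.4 ≈ 0.50888
  L1 = 0.2126×0.76052 + 0.7152×0.22697 + 0.0722×0.50888 ≈ 0.36075
Color 2 (217,147,226):
  R=217: 217/255≈0.8510 > 0.04045 → ((0.8510+0.055)/1.055)^2.4 ≈ 0.69387
  G=147: 147/255≈0.5765 > 0.04045 → ((0.5765+0.055)/1.055)^2.4 ≈ 0.29177
  B=226: 226/255≈0.8863 > 0.04045 → ((0.8863+0.055)/1.055)^2.4 ≈ 0.76052
  L2 = 0.2126×0.69387 + 0.7152×0.29177 + 0.0722×0.76052 ≈ 0.41110
Lighter = 0.41110, Darker = 0.36075
Ratio = (L_lighter + 0.05) / (L_darker + 0.05)
Ratio = (0.41110 + 0.05) / (0.36075 + 0.05) = 0.46110 / 0.41075 ≈ 1.1226
Ratio ≈ 1.12:1


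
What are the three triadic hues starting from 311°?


Triadic: equally spaced at 120° intervals
H1 = 311°
H2 = (311 + 120) mod 360 = 71°
H3 = (311 + 240) mod 360 = 191°
Triadic = 311°, 71°, 191°


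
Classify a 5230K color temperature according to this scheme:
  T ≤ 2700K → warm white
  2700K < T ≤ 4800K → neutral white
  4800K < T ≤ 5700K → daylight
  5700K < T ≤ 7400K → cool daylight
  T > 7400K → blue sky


Temperature: 5230K
4800K < 5230K ≤ 5700K → daylight
Classification: daylight


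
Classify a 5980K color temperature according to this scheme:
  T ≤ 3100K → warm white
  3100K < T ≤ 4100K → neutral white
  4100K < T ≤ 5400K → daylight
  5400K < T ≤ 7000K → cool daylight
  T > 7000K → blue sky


Temperature: 5980K
5400K < 5980K ≤ 7000K → cool daylight
Classification: cool daylight


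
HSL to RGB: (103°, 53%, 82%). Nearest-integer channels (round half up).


H=103°, S=0.53, L=0.82
C = (1-|2L-1|)×S = (1-|0.64|)×0.53 = 0.1908
H' = H/60 = 103/60 ≈ 1.7167; X = C×(1-|H' mod 2 - 1|) = 0.05406
m = L - C/2 = 0.82 - 0.0954 = 0.7246
Sector ⌊H'⌋ = 1 → (R',G',B') = (0.05406, 0.1908, 0.0)
RGB = ((R'+m)×255, (G'+m)×255, (B'+m)×255) = (198.5583, 233.427, 184.773)
Round half up → RGB(199, 233, 185)


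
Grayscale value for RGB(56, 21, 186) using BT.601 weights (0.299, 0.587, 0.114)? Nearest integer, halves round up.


Gray = 0.299×R + 0.587×G + 0.114×B
Gray = 0.299×56 + 0.587×21 + 0.114×186
Gray = 16.744 + 12.327 + 21.204
Gray = 50.275 → round half up → 50
Gray = 50


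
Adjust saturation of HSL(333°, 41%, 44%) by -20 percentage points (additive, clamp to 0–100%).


Original S = 41%
Adjustment = -20 percentage points
New S = 41 + (-20) = 21
Clamp to [0, 100] → 21
= HSL(333°, 21%, 44%)
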